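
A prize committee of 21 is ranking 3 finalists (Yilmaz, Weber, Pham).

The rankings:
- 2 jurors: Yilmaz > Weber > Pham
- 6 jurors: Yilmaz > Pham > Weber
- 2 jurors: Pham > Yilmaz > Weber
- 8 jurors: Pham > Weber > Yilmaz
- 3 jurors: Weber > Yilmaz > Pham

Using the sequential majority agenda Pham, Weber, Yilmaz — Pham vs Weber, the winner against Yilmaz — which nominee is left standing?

Yilmaz

Round 1: Pham vs Weber — 16–5, Pham advances.
Round 2: Pham vs Yilmaz — 10–11, Yilmaz advances.
The agenda winner is Yilmaz.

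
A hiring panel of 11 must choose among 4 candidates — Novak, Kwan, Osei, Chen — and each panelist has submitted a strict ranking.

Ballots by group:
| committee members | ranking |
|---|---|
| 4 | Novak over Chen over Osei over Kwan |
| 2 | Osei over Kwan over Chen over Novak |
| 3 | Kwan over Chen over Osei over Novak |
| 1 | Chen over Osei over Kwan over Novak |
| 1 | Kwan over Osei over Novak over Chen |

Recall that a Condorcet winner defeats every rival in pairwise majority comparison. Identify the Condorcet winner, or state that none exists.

none

Pairwise majorities:
Novak vs Kwan: Novak is ranked higher on 4 ballots, Kwan on 7. Kwan wins 7–4.
Novak vs Osei: 4 for Novak, 7 for Osei — Osei by 7–4.
Novak vs Chen: Novak preferred on 4+1 = 5 ballots; Chen wins 6–5.
Kwan vs Osei: Kwan is ranked higher on 3+1 = 4 ballots, Osei on 7. Osei wins 7–4.
Kwan vs Chen: 6 to 5, Kwan.
Osei vs Chen: 3 to 8, Chen.
Every candidate loses at least once (Novak loses to Kwan; Kwan loses to Osei; Osei loses to Chen; Chen loses to Kwan). The majority relation contains the cycle Kwan beats Chen beats Osei beats Kwan, so there is no Condorcet winner.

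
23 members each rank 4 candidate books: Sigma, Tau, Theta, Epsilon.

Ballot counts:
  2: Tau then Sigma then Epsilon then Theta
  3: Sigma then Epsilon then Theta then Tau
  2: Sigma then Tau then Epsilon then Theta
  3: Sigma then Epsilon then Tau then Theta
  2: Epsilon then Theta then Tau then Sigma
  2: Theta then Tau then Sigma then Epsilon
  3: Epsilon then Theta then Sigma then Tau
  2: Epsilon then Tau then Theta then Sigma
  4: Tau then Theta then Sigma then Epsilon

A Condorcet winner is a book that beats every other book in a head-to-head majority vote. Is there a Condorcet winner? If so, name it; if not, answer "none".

Check each pair by majority over 23 ballots:
Sigma vs Tau: 3+2+3+3 = 11 for Sigma, 12 for Tau — Tau by 12–11.
Sigma vs Theta: 10 to 13, Theta.
Sigma vs Epsilon: Sigma preferred on 2+3+2+3+2+4 = 16 ballots; Sigma wins 16–7.
Tau vs Theta: Tau is ranked higher on 2+2+3+2+4 = 13 ballots, Theta on 10. Tau wins 13–10.
Tau vs Epsilon: 2+2+2+4 = 10 for Tau, 13 for Epsilon — Epsilon by 13–10.
Theta vs Epsilon: Theta preferred on 2+4 = 6 ballots; Epsilon wins 17–6.
No book is unbeaten: Sigma loses to Tau; Tau loses to Epsilon; Theta loses to Tau; Epsilon loses to Sigma. In particular Sigma → Epsilon → Tau → Sigma is a majority cycle — no Condorcet winner exists.

none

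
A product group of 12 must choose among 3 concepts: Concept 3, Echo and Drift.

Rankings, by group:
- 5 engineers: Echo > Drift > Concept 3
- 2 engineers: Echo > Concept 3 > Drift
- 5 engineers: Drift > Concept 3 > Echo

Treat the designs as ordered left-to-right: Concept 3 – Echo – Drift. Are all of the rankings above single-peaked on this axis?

Axis positions: Concept 3=1, Echo=2, Drift=3.
Group 1 (peak Echo at position 2): ranking walks positions 2-3-1, expanding outward from the peak — single-peaked.
Group 2 (peak Echo at position 2): ranking walks positions 2-1-3, expanding outward from the peak — single-peaked.
Group 3: ranking walks positions 3-1-2; Concept 3 is ranked above Echo even though Echo lies between Concept 3 and the peak Drift on the axis — preferences dip and rise again. Not single-peaked.
Group 3 violates single-peakedness, so the profile is not single-peaked on this axis.

no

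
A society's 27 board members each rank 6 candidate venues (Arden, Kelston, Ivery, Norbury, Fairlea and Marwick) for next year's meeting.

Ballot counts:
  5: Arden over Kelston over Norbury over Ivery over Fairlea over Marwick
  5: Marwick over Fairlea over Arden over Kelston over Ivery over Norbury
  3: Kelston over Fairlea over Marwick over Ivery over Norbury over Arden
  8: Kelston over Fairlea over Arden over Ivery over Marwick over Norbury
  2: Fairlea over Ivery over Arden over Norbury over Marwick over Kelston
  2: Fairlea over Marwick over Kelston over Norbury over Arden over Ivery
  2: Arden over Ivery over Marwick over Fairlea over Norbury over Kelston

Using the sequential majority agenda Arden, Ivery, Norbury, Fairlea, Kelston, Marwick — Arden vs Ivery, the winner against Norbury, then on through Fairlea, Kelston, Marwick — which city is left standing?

Kelston

Round 1: Arden vs Ivery — 22–5, Arden advances.
Round 2: Arden vs Norbury — 22–5, Arden advances.
Round 3: Arden vs Fairlea — 7–20, Fairlea advances.
Round 4: Fairlea vs Kelston — 11–16, Kelston advances.
Round 5: Kelston vs Marwick — 16–11, Kelston advances.
The agenda winner is Kelston.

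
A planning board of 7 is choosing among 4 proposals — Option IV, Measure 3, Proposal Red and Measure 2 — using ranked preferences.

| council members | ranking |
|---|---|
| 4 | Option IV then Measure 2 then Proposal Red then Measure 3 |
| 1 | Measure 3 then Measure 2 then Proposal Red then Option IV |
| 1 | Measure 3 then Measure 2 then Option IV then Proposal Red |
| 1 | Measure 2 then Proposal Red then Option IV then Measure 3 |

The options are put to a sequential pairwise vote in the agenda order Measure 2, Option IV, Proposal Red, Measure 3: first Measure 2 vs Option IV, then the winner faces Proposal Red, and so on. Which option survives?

Option IV

Round 1: Measure 2 vs Option IV — 3–4, Option IV advances.
Round 2: Option IV vs Proposal Red — 5–2, Option IV advances.
Round 3: Option IV vs Measure 3 — 5–2, Option IV advances.
Option IV survives the agenda.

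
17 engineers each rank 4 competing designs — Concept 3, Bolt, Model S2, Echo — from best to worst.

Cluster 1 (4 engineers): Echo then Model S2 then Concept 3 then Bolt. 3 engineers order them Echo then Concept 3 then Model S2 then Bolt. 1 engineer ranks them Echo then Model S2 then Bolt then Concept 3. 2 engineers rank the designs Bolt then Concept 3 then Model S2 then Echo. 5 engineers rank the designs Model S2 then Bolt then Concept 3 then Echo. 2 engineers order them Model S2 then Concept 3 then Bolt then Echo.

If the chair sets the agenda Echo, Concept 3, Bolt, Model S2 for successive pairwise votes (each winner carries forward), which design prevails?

Model S2

Round 1: Echo vs Concept 3 — 8–9, Concept 3 advances.
Round 2: Concept 3 vs Bolt — 9–8, Concept 3 advances.
Round 3: Concept 3 vs Model S2 — 5–12, Model S2 advances.
Model S2 survives the agenda.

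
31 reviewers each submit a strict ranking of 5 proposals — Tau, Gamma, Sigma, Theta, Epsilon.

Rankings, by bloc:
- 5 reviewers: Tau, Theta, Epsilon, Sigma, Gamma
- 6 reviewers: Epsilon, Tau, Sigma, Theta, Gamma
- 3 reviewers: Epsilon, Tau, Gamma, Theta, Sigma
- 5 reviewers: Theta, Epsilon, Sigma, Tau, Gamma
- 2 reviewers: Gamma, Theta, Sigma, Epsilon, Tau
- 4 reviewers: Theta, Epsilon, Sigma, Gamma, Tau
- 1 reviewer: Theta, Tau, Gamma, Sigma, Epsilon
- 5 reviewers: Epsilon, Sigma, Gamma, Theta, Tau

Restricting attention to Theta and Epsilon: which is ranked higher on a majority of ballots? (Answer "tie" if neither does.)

Theta

Ballots ranking Theta above Epsilon: 5 + 5 + 2 + 4 + 1 = 17.
Ballots ranking Epsilon above Theta: 31 − 17 = 14.
Theta wins the head-to-head 17–14.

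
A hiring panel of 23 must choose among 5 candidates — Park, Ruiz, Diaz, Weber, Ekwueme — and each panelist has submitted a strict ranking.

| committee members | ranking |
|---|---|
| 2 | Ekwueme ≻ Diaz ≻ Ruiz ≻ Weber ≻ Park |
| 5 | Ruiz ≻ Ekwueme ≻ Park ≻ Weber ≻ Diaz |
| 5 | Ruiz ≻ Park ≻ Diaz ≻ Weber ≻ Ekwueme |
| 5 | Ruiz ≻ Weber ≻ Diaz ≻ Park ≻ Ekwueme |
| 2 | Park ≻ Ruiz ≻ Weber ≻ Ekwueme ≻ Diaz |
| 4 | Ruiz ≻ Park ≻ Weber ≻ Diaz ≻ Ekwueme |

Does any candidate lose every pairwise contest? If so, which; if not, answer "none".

Pairwise majorities:
Park vs Ruiz: Ruiz wins 21–2.
Park vs Diaz: Park preferred on 5+5+2+4 = 16 ballots; Park wins 16–7.
Park–Weber: Park 16–7.
Park vs Ekwueme: Park wins 16–7.
Ruiz vs Diaz: Ruiz, 21–2.
Ruiz vs Weber: Ruiz, 23–0.
Ruiz vs Ekwueme: Ruiz, 21–2.
Diaz vs Weber: Diaz is ranked higher on 2+5 = 7 ballots, Weber on 16. Weber wins 16–7.
Diaz–Ekwueme: Diaz 14–9.
Weber vs Ekwueme: 16 to 7, Weber.
Ekwueme loses to every other candidate — it is the Condorcet loser.

Ekwueme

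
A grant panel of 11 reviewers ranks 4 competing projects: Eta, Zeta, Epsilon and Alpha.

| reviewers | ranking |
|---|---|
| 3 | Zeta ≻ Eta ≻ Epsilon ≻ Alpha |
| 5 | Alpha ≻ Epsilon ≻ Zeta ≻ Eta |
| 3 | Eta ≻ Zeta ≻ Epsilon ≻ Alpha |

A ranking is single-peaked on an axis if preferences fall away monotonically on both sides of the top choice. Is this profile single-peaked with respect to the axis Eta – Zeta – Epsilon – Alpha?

Axis positions: Eta=1, Zeta=2, Epsilon=3, Alpha=4.
Type 1 (peak Zeta at position 2): ranking walks positions 2-1-3-4, expanding outward from the peak — single-peaked.
Type 2 (peak Alpha at position 4): ranking walks positions 4-3-2-1, expanding outward from the peak — single-peaked.
Type 3 (peak Eta at position 1): ranking walks positions 1-2-3-4, expanding outward from the peak — single-peaked.
Every ranking is single-peaked on this axis.

yes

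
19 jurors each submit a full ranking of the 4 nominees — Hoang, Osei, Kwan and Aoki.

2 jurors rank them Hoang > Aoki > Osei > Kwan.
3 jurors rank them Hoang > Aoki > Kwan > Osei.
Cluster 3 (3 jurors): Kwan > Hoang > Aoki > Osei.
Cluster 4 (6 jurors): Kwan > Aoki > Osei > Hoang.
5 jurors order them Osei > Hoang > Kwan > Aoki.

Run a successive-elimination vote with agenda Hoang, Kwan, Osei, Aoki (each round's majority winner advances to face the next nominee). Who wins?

Aoki

Round 1: Hoang vs Kwan — 10–9, Hoang advances.
Round 2: Hoang vs Osei — 8–11, Osei advances.
Round 3: Osei vs Aoki — 5–14, Aoki advances.
Aoki survives the agenda.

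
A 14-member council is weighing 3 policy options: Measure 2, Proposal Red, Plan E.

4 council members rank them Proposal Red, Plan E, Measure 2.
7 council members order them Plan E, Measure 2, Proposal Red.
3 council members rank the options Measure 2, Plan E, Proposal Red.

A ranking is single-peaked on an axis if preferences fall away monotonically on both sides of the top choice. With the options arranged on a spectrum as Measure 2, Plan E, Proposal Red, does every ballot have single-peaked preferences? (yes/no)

yes

Axis positions: Measure 2=1, Plan E=2, Proposal Red=3.
Bloc 1 (peak Proposal Red at position 3): ranking walks positions 3-2-1, expanding outward from the peak — single-peaked.
Bloc 2 (peak Plan E at position 2): ranking walks positions 2-1-3, expanding outward from the peak — single-peaked.
Bloc 3 (peak Measure 2 at position 1): ranking walks positions 1-2-3, expanding outward from the peak — single-peaked.
Every ranking is single-peaked on this axis.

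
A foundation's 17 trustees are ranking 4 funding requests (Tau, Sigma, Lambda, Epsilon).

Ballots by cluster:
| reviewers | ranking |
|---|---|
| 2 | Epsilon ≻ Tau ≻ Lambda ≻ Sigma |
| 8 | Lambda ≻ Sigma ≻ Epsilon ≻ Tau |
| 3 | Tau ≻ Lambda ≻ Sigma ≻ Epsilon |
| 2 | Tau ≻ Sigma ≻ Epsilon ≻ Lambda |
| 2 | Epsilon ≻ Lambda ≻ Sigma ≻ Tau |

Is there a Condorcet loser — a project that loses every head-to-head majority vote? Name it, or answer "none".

Pairwise majorities:
Tau vs Sigma: Tau is ranked higher on 2+3+2 = 7 ballots, Sigma on 10. Sigma wins 10–7.
Tau vs Lambda: 2+3+2 = 7 for Tau, 10 for Lambda — Lambda by 10–7.
Tau vs Epsilon: Tau is ranked higher on 3+2 = 5 ballots, Epsilon on 12. Epsilon wins 12–5.
Sigma–Lambda: Lambda 15–2.
Sigma vs Epsilon: Sigma is ranked higher on 8+3+2 = 13 ballots, Epsilon on 4. Sigma wins 13–4.
Lambda vs Epsilon: Lambda, 11–6.
Only Tau has no wins; Tau is the Condorcet loser.

Tau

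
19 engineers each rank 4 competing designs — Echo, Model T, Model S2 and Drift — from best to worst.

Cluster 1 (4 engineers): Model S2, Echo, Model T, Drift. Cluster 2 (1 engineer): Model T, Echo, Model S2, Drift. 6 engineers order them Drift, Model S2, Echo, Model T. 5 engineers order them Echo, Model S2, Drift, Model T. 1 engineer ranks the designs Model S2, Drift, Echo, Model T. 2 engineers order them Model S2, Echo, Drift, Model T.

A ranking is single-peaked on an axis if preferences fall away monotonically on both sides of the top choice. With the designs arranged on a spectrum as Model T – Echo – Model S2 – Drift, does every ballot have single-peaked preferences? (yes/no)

yes

Axis positions: Model T=1, Echo=2, Model S2=3, Drift=4.
Cluster 1 (peak Model S2 at position 3): ranking walks positions 3-2-1-4, expanding outward from the peak — single-peaked.
Cluster 2 (peak Model T at position 1): ranking walks positions 1-2-3-4, expanding outward from the peak — single-peaked.
Cluster 3 (peak Drift at position 4): ranking walks positions 4-3-2-1, expanding outward from the peak — single-peaked.
Cluster 4 (peak Echo at position 2): ranking walks positions 2-3-4-1, expanding outward from the peak — single-peaked.
Cluster 5 (peak Model S2 at position 3): ranking walks positions 3-4-2-1, expanding outward from the peak — single-peaked.
Cluster 6 (peak Model S2 at position 3): ranking walks positions 3-2-4-1, expanding outward from the peak — single-peaked.
Every ranking is single-peaked on this axis.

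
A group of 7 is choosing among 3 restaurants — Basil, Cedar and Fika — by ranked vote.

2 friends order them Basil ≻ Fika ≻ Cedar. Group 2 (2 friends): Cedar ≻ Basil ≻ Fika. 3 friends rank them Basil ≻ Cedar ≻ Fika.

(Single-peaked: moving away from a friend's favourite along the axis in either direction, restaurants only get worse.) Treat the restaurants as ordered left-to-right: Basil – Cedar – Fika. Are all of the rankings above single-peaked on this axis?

Axis positions: Basil=1, Cedar=2, Fika=3.
Group 1: ranking walks positions 1-3-2; Fika is ranked above Cedar even though Cedar lies between Fika and the peak Basil on the axis — preferences dip and rise again. Not single-peaked.
Group 2 (peak Cedar at position 2): ranking walks positions 2-1-3, expanding outward from the peak — single-peaked.
Group 3 (peak Basil at position 1): ranking walks positions 1-2-3, expanding outward from the peak — single-peaked.
Group 1 violates single-peakedness, so the profile is not single-peaked on this axis.

no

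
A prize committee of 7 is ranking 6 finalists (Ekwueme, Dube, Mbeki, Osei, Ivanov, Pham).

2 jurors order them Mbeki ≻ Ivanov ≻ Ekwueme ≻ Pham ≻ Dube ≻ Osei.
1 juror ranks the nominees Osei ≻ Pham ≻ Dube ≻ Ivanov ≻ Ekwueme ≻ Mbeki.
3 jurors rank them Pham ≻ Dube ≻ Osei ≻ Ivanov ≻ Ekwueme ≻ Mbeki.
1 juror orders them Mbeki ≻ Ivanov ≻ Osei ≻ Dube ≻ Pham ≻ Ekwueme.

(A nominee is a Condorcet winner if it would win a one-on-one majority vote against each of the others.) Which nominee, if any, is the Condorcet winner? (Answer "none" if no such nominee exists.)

Pham

Check each pair by majority over 7 ballots:
Ekwueme vs Dube: Dube, 5–2.
Ekwueme–Mbeki: Ekwueme 4–3.
Ekwueme–Osei: Osei 5–2.
Ekwueme–Ivanov: Ivanov 7–0.
Ekwueme vs Pham: Pham wins 5–2.
Dube vs Mbeki: Dube wins 4–3.
Dube vs Osei: Dube wins 5–2.
Dube–Ivanov: Dube 4–3.
Dube–Pham: Pham 6–1.
Mbeki–Osei: Osei 4–3.
Mbeki–Ivanov: Ivanov 4–3.
Mbeki vs Pham: Pham, 4–3.
Osei vs Ivanov: Osei, 4–3.
Osei–Pham: Pham 5–2.
Ivanov vs Pham: Pham, 4–3.
Pham defeats every rival head-to-head and is the Condorcet winner.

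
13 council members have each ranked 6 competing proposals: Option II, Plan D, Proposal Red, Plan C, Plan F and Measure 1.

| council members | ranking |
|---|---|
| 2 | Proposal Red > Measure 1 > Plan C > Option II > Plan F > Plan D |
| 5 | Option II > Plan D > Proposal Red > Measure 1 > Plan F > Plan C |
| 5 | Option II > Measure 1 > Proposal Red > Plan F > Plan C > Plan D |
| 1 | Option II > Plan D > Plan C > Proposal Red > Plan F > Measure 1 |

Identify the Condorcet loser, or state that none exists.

Head-to-head results (13 council members):
Option II vs Plan D: Option II wins 13–0.
Option II–Proposal Red: Option II 11–2.
Option II vs Plan C: Option II, 11–2.
Option II–Plan F: Option II 13–0.
Option II vs Measure 1: Option II wins 11–2.
Plan D vs Proposal Red: Plan D preferred on 5+1 = 6 ballots; Proposal Red wins 7–6.
Plan D vs Plan C: 6 to 7, Plan C.
Plan D vs Plan F: Plan F wins 7–6.
Plan D vs Measure 1: Measure 1 wins 7–6.
Proposal Red vs Plan C: 2+5+5 = 12 for Proposal Red, 1 for Plan C — Proposal Red by 12–1.
Proposal Red–Plan F: Proposal Red 13–0.
Proposal Red vs Measure 1: Proposal Red preferred on 2+5+1 = 8 ballots; Proposal Red wins 8–5.
Plan C vs Plan F: 3 to 10, Plan F.
Plan C vs Measure 1: Measure 1 wins 12–1.
Plan F vs Measure 1: 1 for Plan F, 12 for Measure 1 — Measure 1 by 12–1.
Only Plan D has no wins; Plan D is the Condorcet loser.

Plan D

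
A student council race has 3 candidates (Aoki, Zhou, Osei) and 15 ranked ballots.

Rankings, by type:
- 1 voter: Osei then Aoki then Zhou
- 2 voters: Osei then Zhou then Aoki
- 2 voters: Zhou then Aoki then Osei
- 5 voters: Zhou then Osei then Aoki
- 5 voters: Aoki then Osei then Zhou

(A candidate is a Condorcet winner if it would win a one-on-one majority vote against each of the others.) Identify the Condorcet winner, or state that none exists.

Pairwise majorities:
Aoki vs Zhou: Zhou, 9–6.
Aoki–Osei: Osei 8–7.
Zhou–Osei: Osei 8–7.
Osei beats each of Aoki, Zhou — Osei is the Condorcet winner.

Osei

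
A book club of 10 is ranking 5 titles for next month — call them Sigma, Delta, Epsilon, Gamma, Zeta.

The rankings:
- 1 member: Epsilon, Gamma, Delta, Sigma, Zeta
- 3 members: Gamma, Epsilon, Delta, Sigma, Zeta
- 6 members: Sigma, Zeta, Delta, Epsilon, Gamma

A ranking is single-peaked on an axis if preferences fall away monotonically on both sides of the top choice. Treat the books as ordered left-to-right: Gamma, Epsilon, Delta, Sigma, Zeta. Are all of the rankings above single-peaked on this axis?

Axis positions: Gamma=1, Epsilon=2, Delta=3, Sigma=4, Zeta=5.
Faction 1 (peak Epsilon at position 2): ranking walks positions 2-1-3-4-5, expanding outward from the peak — single-peaked.
Faction 2 (peak Gamma at position 1): ranking walks positions 1-2-3-4-5, expanding outward from the peak — single-peaked.
Faction 3 (peak Sigma at position 4): ranking walks positions 4-5-3-2-1, expanding outward from the peak — single-peaked.
Every ranking is single-peaked on this axis.

yes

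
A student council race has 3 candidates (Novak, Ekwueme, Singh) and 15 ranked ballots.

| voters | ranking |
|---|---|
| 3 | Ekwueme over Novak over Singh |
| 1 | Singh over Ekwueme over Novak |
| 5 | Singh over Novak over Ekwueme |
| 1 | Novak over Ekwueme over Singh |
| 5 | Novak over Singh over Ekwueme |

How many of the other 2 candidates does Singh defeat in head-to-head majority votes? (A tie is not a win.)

1

Singh against each rival (15 voters):
Singh vs Novak: Novak, 9–6.
Singh vs Ekwueme: Singh preferred on 1+5+5 = 11 ballots; Singh wins 11–4.
Singh beats Ekwueme; loses to Novak — 1 pairwise win.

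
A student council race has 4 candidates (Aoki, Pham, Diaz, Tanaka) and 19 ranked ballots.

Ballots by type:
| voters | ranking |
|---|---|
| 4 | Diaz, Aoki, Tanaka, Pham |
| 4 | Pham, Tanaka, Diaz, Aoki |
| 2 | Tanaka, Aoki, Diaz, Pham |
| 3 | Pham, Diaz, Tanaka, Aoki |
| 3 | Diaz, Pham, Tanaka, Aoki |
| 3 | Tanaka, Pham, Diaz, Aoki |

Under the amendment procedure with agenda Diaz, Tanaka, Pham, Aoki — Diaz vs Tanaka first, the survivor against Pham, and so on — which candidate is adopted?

Pham

Round 1: Diaz vs Tanaka — 10–9, Diaz advances.
Round 2: Diaz vs Pham — 9–10, Pham advances.
Round 3: Pham vs Aoki — 13–6, Pham advances.
Pham survives the agenda.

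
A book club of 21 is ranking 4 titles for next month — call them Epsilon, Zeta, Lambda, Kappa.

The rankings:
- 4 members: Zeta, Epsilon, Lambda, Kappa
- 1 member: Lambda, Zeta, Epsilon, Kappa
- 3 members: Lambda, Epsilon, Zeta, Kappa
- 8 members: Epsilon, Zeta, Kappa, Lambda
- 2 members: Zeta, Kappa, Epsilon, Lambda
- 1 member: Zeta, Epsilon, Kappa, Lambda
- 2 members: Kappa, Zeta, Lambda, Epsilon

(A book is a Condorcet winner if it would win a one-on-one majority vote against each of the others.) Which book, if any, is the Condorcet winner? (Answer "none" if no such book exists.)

Epsilon

Check each pair by majority over 21 ballots:
Epsilon vs Zeta: 11 to 10, Epsilon.
Epsilon vs Lambda: Epsilon is ranked higher on 4+8+2+1 = 15 ballots, Lambda on 6. Epsilon wins 15–6.
Epsilon vs Kappa: 17 to 4, Epsilon.
Zeta–Lambda: Zeta 17–4.
Zeta vs Kappa: Zeta wins 19–2.
Lambda vs Kappa: 4+1+3 = 8 for Lambda, 13 for Kappa — Kappa by 13–8.
Epsilon wins every pairwise contest, so Epsilon is the Condorcet winner.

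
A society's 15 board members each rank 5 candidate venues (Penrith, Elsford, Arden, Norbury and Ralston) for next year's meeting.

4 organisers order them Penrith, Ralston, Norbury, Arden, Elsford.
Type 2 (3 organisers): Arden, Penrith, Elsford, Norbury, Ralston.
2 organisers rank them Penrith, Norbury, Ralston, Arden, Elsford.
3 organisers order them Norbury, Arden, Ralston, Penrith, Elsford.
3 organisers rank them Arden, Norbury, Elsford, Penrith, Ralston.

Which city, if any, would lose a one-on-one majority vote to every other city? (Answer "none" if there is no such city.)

Elsford

Head-to-head results (15 organisers):
Penrith–Elsford: Penrith 12–3.
Penrith vs Arden: 4+2 = 6 for Penrith, 9 for Arden — Arden by 9–6.
Penrith vs Norbury: Penrith is ranked higher on 4+3+2 = 9 ballots, Norbury on 6. Penrith wins 9–6.
Penrith vs Ralston: Penrith preferred on 4+3+2+3 = 12 ballots; Penrith wins 12–3.
Elsford vs Arden: Elsford is ranked higher on 0 ballots, Arden on 15. Arden wins 15–0.
Elsford vs Norbury: 3 for Elsford, 12 for Norbury — Norbury by 12–3.
Elsford vs Ralston: Ralston, 9–6.
Arden vs Norbury: Arden is ranked higher on 3+3 = 6 ballots, Norbury on 9. Norbury wins 9–6.
Arden vs Ralston: Arden, 9–6.
Norbury vs Ralston: Norbury wins 11–4.
Only Elsford has no wins; Elsford is the Condorcet loser.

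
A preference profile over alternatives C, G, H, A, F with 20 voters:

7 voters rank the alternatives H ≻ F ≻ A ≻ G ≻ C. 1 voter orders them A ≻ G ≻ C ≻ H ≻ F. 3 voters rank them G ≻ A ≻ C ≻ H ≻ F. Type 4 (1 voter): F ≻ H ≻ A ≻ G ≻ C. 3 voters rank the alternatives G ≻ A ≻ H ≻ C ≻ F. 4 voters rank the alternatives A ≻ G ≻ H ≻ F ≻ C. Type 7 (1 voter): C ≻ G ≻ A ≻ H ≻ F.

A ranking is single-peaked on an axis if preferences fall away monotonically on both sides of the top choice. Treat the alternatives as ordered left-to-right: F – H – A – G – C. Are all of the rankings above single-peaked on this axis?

yes

Axis positions: F=1, H=2, A=3, G=4, C=5.
Type 1 (peak H at position 2): ranking walks positions 2-1-3-4-5, expanding outward from the peak — single-peaked.
Type 2 (peak A at position 3): ranking walks positions 3-4-5-2-1, expanding outward from the peak — single-peaked.
Type 3 (peak G at position 4): ranking walks positions 4-3-5-2-1, expanding outward from the peak — single-peaked.
Type 4 (peak F at position 1): ranking walks positions 1-2-3-4-5, expanding outward from the peak — single-peaked.
Type 5 (peak G at position 4): ranking walks positions 4-3-2-5-1, expanding outward from the peak — single-peaked.
Type 6 (peak A at position 3): ranking walks positions 3-4-2-1-5, expanding outward from the peak — single-peaked.
Type 7 (peak C at position 5): ranking walks positions 5-4-3-2-1, expanding outward from the peak — single-peaked.
Every ranking is single-peaked on this axis.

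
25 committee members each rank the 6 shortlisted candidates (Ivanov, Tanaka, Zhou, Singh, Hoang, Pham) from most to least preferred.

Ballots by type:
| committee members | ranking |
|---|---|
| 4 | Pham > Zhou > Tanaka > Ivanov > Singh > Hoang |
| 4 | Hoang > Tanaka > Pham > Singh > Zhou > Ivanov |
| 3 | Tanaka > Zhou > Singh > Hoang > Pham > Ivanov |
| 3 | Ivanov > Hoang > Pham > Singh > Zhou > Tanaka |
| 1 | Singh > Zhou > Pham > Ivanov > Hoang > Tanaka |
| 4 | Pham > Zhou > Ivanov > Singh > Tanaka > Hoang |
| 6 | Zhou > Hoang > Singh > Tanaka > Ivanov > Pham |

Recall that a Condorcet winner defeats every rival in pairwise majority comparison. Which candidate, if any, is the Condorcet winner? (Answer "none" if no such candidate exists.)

none

Head-to-head results (25 committee members):
Ivanov vs Tanaka: Tanaka wins 17–8.
Ivanov vs Zhou: Zhou wins 22–3.
Ivanov vs Singh: Singh wins 14–11.
Ivanov vs Hoang: Hoang wins 13–12.
Ivanov vs Pham: Pham wins 16–9.
Tanaka vs Zhou: Zhou, 18–7.
Tanaka vs Singh: Singh wins 14–11.
Tanaka vs Hoang: Hoang wins 14–11.
Tanaka vs Pham: Tanaka, 13–12.
Zhou vs Singh: Zhou wins 17–8.
Zhou–Hoang: Zhou 18–7.
Zhou vs Pham: Pham, 15–10.
Singh vs Hoang: Hoang, 13–12.
Singh vs Pham: Pham wins 15–10.
Hoang–Pham: Hoang 16–9.
No candidate is unbeaten: Ivanov loses to Tanaka; Tanaka loses to Zhou; Zhou loses to Pham; Singh loses to Zhou; Hoang loses to Zhou; Pham loses to Tanaka. In particular Tanaka beats Pham beats Zhou beats Tanaka is a majority cycle — no Condorcet winner exists.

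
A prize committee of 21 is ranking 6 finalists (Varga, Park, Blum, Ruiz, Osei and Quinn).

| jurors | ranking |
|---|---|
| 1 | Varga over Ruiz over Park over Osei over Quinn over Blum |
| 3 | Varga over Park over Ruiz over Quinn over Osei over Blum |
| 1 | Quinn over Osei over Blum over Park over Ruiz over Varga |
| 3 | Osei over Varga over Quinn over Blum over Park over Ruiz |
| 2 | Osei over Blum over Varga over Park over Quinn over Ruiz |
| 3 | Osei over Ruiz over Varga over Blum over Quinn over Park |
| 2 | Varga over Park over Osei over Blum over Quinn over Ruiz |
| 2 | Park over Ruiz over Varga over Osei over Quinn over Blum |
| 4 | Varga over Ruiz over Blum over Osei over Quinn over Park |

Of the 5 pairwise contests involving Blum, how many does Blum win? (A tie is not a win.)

Blum against each rival (21 jurors):
Blum vs Varga: 3 to 18, Varga.
Blum–Park: Blum 13–8.
Blum vs Ruiz: 8 to 13, Ruiz.
Blum–Osei: Osei 17–4.
Blum vs Quinn: Blum preferred on 2+3+2+4 = 11 ballots; Blum wins 11–10.
Blum beats Park, Quinn; loses to Varga, Ruiz, Osei — 2 pairwise wins.

2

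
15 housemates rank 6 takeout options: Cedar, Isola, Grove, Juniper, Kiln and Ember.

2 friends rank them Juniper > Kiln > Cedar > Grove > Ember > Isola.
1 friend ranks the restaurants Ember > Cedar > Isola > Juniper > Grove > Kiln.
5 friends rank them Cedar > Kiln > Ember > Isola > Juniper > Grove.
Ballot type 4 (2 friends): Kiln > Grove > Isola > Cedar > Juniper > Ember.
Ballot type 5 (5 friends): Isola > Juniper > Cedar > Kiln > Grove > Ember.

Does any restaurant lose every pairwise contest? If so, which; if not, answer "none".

Head-to-head results (15 friends):
Cedar vs Isola: Cedar wins 8–7.
Cedar vs Grove: 13 to 2, Cedar.
Cedar–Juniper: Cedar 8–7.
Cedar–Kiln: Cedar 11–4.
Cedar vs Ember: Cedar, 14–1.
Isola vs Grove: Isola, 11–4.
Isola vs Juniper: 13 to 2, Isola.
Isola–Kiln: Kiln 9–6.
Isola–Ember: Ember 8–7.
Grove vs Juniper: Juniper wins 13–2.
Grove vs Kiln: 1 for Grove, 14 for Kiln — Kiln by 14–1.
Grove vs Ember: Grove preferred on 2+2+5 = 9 ballots; Grove wins 9–6.
Juniper vs Kiln: 8 to 7, Juniper.
Juniper vs Ember: Juniper, 9–6.
Kiln vs Ember: Kiln preferred on 2+5+2+5 = 14 ballots; Kiln wins 14–1.
No restaurant is winless: Cedar beats Isola; Isola beats Grove; Grove beats Ember; Juniper beats Grove; Kiln beats Isola; Ember beats Isola. There is no Condorcet loser.

none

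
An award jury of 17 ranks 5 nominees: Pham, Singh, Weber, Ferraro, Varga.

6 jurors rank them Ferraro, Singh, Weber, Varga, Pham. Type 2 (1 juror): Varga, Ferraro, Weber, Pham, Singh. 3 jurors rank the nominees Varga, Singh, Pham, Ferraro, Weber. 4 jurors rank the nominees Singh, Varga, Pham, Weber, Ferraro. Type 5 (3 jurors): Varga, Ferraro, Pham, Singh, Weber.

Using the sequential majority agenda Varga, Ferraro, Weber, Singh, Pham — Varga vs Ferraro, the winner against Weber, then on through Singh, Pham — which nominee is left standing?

Round 1: Varga vs Ferraro — 11–6, Varga advances.
Round 2: Varga vs Weber — 11–6, Varga advances.
Round 3: Varga vs Singh — 7–10, Singh advances.
Round 4: Singh vs Pham — 13–4, Singh advances.
Singh survives the agenda.

Singh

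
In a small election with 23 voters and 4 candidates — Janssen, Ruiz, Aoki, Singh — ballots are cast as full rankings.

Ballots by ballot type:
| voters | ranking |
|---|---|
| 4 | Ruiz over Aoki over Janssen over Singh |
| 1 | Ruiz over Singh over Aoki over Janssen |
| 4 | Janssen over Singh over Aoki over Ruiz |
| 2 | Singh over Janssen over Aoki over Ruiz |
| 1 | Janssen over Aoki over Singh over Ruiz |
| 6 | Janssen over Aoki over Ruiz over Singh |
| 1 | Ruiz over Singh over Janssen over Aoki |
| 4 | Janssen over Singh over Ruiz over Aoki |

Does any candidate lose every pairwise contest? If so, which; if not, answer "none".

none

Head-to-head results (23 voters):
Janssen vs Ruiz: Janssen is ranked higher on 4+2+1+6+4 = 17 ballots, Ruiz on 6. Janssen wins 17–6.
Janssen vs Aoki: 18 to 5, Janssen.
Janssen vs Singh: 4+4+1+6+4 = 19 for Janssen, 4 for Singh — Janssen by 19–4.
Ruiz vs Aoki: 4+1+1+4 = 10 for Ruiz, 13 for Aoki — Aoki by 13–10.
Ruiz vs Singh: 12 to 11, Ruiz.
Aoki vs Singh: 11 to 12, Singh.
Every candidate wins at least one matchup (Janssen beats Ruiz; Ruiz beats Singh; Aoki beats Ruiz; Singh beats Aoki), so there is no Condorcet loser.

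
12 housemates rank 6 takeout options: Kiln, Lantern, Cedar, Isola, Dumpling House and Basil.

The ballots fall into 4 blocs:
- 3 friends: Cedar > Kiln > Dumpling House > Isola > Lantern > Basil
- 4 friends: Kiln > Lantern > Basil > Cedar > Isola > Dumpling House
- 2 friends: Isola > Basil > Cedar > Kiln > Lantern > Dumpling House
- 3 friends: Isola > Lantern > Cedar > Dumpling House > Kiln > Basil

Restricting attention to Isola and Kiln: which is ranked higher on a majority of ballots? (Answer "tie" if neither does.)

Ballots ranking Isola above Kiln: 2 + 3 = 5.
Ballots ranking Kiln above Isola: 12 − 5 = 7.
Kiln wins the head-to-head 7–5.

Kiln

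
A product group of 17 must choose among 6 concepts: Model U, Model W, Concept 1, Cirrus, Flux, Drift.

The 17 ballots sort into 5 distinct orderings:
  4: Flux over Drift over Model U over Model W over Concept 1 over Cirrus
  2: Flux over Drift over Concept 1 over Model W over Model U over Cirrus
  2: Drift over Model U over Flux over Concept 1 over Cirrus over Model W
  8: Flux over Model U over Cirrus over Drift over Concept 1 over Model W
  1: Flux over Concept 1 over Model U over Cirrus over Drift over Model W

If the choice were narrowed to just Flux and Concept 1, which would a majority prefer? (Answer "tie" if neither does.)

Flux

Ballots ranking Flux above Concept 1: 4 + 2 + 2 + 8 + 1 = 17.
Ballots ranking Concept 1 above Flux: 17 − 17 = 0.
Flux wins the head-to-head 17–0.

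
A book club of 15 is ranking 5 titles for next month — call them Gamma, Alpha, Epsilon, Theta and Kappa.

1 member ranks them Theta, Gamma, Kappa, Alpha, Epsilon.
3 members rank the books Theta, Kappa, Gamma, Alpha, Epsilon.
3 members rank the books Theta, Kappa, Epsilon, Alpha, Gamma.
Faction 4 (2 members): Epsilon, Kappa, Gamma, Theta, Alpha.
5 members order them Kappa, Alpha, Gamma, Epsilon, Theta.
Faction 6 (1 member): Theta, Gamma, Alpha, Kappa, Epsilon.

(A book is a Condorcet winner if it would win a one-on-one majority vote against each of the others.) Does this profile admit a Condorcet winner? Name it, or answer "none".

Theta

Pairwise majorities:
Gamma–Alpha: Alpha 8–7.
Gamma vs Epsilon: Gamma wins 10–5.
Gamma vs Theta: Theta wins 8–7.
Gamma vs Kappa: Kappa wins 13–2.
Alpha vs Epsilon: Alpha wins 10–5.
Alpha–Theta: Theta 10–5.
Alpha–Kappa: Kappa 14–1.
Epsilon–Theta: Theta 8–7.
Epsilon vs Kappa: Kappa wins 13–2.
Theta vs Kappa: Theta wins 8–7.
Theta defeats every rival head-to-head and is the Condorcet winner.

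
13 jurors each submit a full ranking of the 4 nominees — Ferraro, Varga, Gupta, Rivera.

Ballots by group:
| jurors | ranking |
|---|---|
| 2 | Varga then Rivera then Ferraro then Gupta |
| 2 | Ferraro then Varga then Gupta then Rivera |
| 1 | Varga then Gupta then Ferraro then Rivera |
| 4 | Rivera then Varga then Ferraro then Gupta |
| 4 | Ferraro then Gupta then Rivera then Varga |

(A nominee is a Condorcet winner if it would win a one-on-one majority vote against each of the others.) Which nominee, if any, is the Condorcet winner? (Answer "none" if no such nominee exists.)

none

Check each pair by majority over 13 ballots:
Ferraro vs Varga: Ferraro is ranked higher on 2+4 = 6 ballots, Varga on 7. Varga wins 7–6.
Ferraro vs Gupta: 2+2+4+4 = 12 for Ferraro, 1 for Gupta — Ferraro by 12–1.
Ferraro–Rivera: Ferraro 7–6.
Varga vs Gupta: Varga, 9–4.
Varga vs Rivera: 5 to 8, Rivera.
Gupta vs Rivera: Gupta, 7–6.
No nominee is unbeaten: Ferraro loses to Varga; Varga loses to Rivera; Gupta loses to Ferraro; Rivera loses to Ferraro. In particular Ferraro beats Rivera beats Varga beats Ferraro is a majority cycle — no Condorcet winner exists.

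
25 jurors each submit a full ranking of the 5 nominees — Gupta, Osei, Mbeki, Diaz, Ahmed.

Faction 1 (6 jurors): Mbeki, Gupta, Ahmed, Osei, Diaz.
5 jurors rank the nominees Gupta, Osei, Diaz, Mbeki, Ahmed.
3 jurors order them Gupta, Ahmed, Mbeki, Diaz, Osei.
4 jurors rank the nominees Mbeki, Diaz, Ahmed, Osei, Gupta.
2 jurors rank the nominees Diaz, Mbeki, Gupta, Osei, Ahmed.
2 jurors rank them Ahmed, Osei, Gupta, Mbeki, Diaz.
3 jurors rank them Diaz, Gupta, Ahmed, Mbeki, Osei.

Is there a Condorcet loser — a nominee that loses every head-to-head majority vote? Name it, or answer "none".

none

Pairwise majorities:
Gupta vs Osei: Gupta wins 19–6.
Gupta vs Mbeki: Gupta wins 13–12.
Gupta vs Diaz: Gupta, 16–9.
Gupta vs Ahmed: 19 to 6, Gupta.
Osei vs Mbeki: 5+2 = 7 for Osei, 18 for Mbeki — Mbeki by 18–7.
Osei vs Diaz: Osei wins 13–12.
Osei vs Ahmed: Ahmed wins 18–7.
Mbeki vs Diaz: 15 to 10, Mbeki.
Mbeki vs Ahmed: Mbeki is ranked higher on 6+5+4+2 = 17 ballots, Ahmed on 8. Mbeki wins 17–8.
Diaz vs Ahmed: Diaz is ranked higher on 5+4+2+3 = 14 ballots, Ahmed on 11. Diaz wins 14–11.
No nominee is winless: Gupta beats Osei; Osei beats Diaz; Mbeki beats Osei; Diaz beats Ahmed; Ahmed beats Osei. There is no Condorcet loser.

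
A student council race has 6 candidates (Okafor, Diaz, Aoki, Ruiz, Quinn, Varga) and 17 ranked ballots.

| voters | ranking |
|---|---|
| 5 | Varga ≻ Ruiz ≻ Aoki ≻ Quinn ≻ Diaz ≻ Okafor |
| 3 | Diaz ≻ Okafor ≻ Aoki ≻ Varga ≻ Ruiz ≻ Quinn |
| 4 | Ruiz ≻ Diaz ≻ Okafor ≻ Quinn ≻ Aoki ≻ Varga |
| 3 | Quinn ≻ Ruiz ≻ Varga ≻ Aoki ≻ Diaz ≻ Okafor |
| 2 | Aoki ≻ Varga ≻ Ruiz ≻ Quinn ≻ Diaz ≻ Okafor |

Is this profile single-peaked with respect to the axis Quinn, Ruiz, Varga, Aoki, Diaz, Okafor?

no

Axis positions: Quinn=1, Ruiz=2, Varga=3, Aoki=4, Diaz=5, Okafor=6.
Cluster 1 (peak Varga at position 3): ranking walks positions 3-2-4-1-5-6, expanding outward from the peak — single-peaked.
Cluster 2 (peak Diaz at position 5): ranking walks positions 5-6-4-3-2-1, expanding outward from the peak — single-peaked.
Cluster 3: ranking walks positions 2-5-6-1-4-3; Diaz is ranked above Varga even though Varga lies between Diaz and the peak Ruiz on the axis — preferences dip and rise again. Not single-peaked.
Cluster 4 (peak Quinn at position 1): ranking walks positions 1-2-3-4-5-6, expanding outward from the peak — single-peaked.
Cluster 5 (peak Aoki at position 4): ranking walks positions 4-3-2-1-5-6, expanding outward from the peak — single-peaked.
Cluster 3 violates single-peakedness, so the profile is not single-peaked on this axis.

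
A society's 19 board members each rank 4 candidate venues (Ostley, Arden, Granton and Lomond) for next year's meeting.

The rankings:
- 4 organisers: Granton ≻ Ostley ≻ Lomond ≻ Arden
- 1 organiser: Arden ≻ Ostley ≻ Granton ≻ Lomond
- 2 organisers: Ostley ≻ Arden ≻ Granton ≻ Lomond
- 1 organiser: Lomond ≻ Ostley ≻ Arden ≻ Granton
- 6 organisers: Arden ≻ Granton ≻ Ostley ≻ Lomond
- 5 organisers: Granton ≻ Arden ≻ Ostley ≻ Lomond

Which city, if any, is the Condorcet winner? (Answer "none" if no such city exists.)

Arden

Check each pair by majority over 19 ballots:
Ostley vs Arden: 7 to 12, Arden.
Ostley vs Granton: 4 to 15, Granton.
Ostley vs Lomond: Ostley is ranked higher on 4+1+2+6+5 = 18 ballots, Lomond on 1. Ostley wins 18–1.
Arden vs Granton: Arden preferred on 1+2+1+6 = 10 ballots; Arden wins 10–9.
Arden vs Lomond: Arden is ranked higher on 1+2+6+5 = 14 ballots, Lomond on 5. Arden wins 14–5.
Granton vs Lomond: 18 to 1, Granton.
Only Arden has no losses; Arden is the Condorcet winner.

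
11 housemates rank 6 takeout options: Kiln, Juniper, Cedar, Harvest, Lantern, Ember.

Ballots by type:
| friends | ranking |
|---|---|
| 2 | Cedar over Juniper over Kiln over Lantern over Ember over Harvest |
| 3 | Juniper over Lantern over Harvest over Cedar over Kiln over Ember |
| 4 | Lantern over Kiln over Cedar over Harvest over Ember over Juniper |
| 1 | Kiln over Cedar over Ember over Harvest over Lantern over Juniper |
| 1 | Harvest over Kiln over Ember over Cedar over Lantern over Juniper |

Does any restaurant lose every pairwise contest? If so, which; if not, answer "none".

Pairwise majorities:
Kiln vs Juniper: Kiln wins 6–5.
Kiln vs Cedar: 4+1+1 = 6 for Kiln, 5 for Cedar — Kiln by 6–5.
Kiln vs Harvest: Kiln is ranked higher on 2+4+1 = 7 ballots, Harvest on 4. Kiln wins 7–4.
Kiln vs Lantern: Lantern wins 7–4.
Kiln vs Ember: 11 to 0, Kiln.
Juniper vs Cedar: Cedar, 8–3.
Juniper vs Harvest: 5 to 6, Harvest.
Juniper vs Lantern: 5 to 6, Lantern.
Juniper vs Ember: 2+3 = 5 for Juniper, 6 for Ember — Ember by 6–5.
Cedar vs Harvest: Cedar wins 7–4.
Cedar–Lantern: Lantern 7–4.
Cedar–Ember: Cedar 10–1.
Harvest vs Lantern: Lantern wins 9–2.
Harvest vs Ember: 3+4+1 = 8 for Harvest, 3 for Ember — Harvest by 8–3.
Lantern vs Ember: Lantern wins 9–2.
Juniper loses to every other restaurant — it is the Condorcet loser.

Juniper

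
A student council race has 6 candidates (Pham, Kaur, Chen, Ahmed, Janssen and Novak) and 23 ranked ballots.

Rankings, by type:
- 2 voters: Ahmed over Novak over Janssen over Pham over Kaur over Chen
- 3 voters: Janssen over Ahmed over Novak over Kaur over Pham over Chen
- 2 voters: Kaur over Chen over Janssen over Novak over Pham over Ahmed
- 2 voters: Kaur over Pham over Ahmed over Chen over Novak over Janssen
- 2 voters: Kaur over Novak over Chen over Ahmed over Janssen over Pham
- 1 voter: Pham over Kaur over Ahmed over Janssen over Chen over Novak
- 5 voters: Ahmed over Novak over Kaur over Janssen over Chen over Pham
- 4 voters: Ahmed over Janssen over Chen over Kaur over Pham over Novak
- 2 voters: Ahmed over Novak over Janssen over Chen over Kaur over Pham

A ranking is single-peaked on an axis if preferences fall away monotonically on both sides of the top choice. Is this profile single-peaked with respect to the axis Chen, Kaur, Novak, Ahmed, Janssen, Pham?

no

Axis positions: Chen=1, Kaur=2, Novak=3, Ahmed=4, Janssen=5, Pham=6.
Type 1 (peak Ahmed at position 4): ranking walks positions 4-3-5-6-2-1, expanding outward from the peak — single-peaked.
Type 2 (peak Janssen at position 5): ranking walks positions 5-4-3-2-6-1, expanding outward from the peak — single-peaked.
Type 3: ranking walks positions 2-1-5-3-6-4; Janssen is ranked above Novak even though Novak lies between Janssen and the peak Kaur on the axis — preferences dip and rise again. Not single-peaked.
Type 4: ranking walks positions 2-6-4-1-3-5; Pham is ranked above Novak even though Novak lies between Pham and the peak Kaur on the axis — preferences dip and rise again. Not single-peaked.
Type 5 (peak Kaur at position 2): ranking walks positions 2-3-1-4-5-6, expanding outward from the peak — single-peaked.
Type 6: ranking walks positions 6-2-4-5-1-3; Kaur is ranked above Janssen even though Janssen lies between Kaur and the peak Pham on the axis — preferences dip and rise again. Not single-peaked.
Type 7 (peak Ahmed at position 4): ranking walks positions 4-3-2-5-1-6, expanding outward from the peak — single-peaked.
Type 8: ranking walks positions 4-5-1-2-6-3; Chen is ranked above Novak even though Novak lies between Chen and the peak Ahmed on the axis — preferences dip and rise again. Not single-peaked.
Type 9: ranking walks positions 4-3-5-1-2-6; Chen is ranked above Kaur even though Kaur lies between Chen and the peak Ahmed on the axis — preferences dip and rise again. Not single-peaked.
Type 3 violates single-peakedness, so the profile is not single-peaked on this axis.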